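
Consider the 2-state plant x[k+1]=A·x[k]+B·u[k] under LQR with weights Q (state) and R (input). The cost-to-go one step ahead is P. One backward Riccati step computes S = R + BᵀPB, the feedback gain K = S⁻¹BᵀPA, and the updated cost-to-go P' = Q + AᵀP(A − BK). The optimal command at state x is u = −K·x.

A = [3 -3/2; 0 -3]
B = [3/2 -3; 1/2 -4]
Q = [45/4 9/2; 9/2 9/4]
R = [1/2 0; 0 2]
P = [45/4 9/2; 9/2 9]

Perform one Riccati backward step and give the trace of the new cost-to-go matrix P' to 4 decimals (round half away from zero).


18.3170

BᵀP = [19.1250 11.2500; -51.7500 -49.5000]
S = R + BᵀPB = [1/2 0; 0 2] + [34.3125 -102.3750; -102.3750 353.2500] = [34.8125 -102.3750; -102.3750 355.2500]
BᵀPA = [57.3750 -62.4375; -155.2500 226.1250]
K = S⁻¹·BᵀPA = [2.3794 0.5135; 0.2487 0.7845]
A−BK = [0.1769 0.0833; -0.1950 -0.1188]
AᵀP(A−BK) = [3.3383 1.2076; 1.2076 1.4786]
P' = Q + AᵀP(A−BK) = [14.5883 5.7076; 5.7076 3.7286]
tr(P') = 18.3170


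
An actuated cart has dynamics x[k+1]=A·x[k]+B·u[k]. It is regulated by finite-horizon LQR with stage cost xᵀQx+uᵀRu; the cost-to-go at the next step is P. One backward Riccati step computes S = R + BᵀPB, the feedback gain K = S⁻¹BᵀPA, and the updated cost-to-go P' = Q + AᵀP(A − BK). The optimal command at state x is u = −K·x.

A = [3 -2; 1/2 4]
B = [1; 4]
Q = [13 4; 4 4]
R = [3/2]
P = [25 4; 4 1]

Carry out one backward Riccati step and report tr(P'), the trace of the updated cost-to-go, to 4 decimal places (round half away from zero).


BᵀP = [41.0000 8.0000]
S = R + BᵀPB = [3/2] + [73.0000] = [74.5000]
BᵀPA = [127.0000 -50.0000]
K = S⁻¹·BᵀPA = [1.7047 -0.6711]
A−BK = [1.2953 -1.3289; -6.3188 6.6846]
AᵀP(A−BK) = [20.7534 -18.7651; -18.7651 18.4430]
P' = Q + AᵀP(A−BK) = [33.7534 -14.7651; -14.7651 22.4430]
tr(P') = 56.1963

56.1963


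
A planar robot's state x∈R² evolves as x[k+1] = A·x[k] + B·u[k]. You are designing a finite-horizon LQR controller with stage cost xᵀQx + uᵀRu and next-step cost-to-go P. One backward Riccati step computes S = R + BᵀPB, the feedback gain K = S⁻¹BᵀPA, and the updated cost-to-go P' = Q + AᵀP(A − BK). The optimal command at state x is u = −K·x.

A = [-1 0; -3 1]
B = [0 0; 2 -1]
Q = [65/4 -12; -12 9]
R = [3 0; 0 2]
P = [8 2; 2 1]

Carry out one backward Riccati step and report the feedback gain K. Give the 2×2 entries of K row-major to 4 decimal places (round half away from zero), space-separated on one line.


BᵀP = [4.0000 2.0000; -2.0000 -1.0000]
S = R + BᵀPB = [3 0; 0 2] + [4.0000 -2.0000; -2.0000 1.0000] = [7.0000 -2.0000; -2.0000 3.0000]
BᵀPA = [-10.0000 2.0000; 5.0000 -1.0000]
K = S⁻¹·BᵀPA = [-1.1765 0.2353; 0.8824 -0.1765]
A−BK = [-1.0000 0.0000; 0.2353 0.3529]
AᵀP(A−BK) = [12.8235 -1.7647; -1.7647 0.3529]
P' = Q + AᵀP(A−BK) = [29.0735 -13.7647; -13.7647 9.3529]
tr(P') = 38.4265

-1.1765 0.2353 0.8824 -0.1765


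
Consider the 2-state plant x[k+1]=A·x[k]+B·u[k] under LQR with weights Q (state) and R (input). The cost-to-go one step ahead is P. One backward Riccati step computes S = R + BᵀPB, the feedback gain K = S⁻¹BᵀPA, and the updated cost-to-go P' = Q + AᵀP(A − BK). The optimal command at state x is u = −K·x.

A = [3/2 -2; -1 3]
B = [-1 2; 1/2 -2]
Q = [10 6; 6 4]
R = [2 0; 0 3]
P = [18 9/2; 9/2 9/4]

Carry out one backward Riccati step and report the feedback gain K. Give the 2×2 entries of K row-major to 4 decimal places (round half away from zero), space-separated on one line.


BᵀP = [-15.7500 -3.3750; 27.0000 4.5000]
S = R + BᵀPB = [2 0; 0 3] + [14.0625 -24.7500; -24.7500 45.0000] = [16.0625 -24.7500; -24.7500 48.0000]
BᵀPA = [-20.2500 21.3750; 36.0000 -40.5000]
K = S⁻¹·BᵀPA = [-0.5112 0.1491; 0.4864 -0.7669]
A−BK = [0.0160 -0.3172; 0.2284 1.3917]
AᵀP(A−BK) = [1.3873 -0.8734; -0.8734 4.0047]
P' = Q + AᵀP(A−BK) = [11.3873 5.1266; 5.1266 8.0047]
tr(P') = 19.3920

-0.5112 0.1491 0.4864 -0.7669


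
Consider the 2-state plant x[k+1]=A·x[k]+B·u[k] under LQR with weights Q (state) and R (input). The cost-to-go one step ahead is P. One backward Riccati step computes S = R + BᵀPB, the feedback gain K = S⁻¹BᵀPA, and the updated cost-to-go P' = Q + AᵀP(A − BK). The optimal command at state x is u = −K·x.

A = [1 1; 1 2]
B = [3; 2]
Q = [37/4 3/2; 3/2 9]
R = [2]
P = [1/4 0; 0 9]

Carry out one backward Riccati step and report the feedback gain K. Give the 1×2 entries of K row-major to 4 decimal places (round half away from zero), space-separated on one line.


BᵀP = [0.7500 18.0000]
S = R + BᵀPB = [2] + [38.2500] = [40.2500]
BᵀPA = [18.7500 36.7500]
K = S⁻¹·BᵀPA = [0.4658 0.9130]
A−BK = [-0.3975 -1.7391; 0.0683 0.1739]
AᵀP(A−BK) = [0.5155 1.1304; 1.1304 2.6957]
P' = Q + AᵀP(A−BK) = [9.7655 2.6304; 2.6304 11.6957]
tr(P') = 21.4612

0.4658 0.9130


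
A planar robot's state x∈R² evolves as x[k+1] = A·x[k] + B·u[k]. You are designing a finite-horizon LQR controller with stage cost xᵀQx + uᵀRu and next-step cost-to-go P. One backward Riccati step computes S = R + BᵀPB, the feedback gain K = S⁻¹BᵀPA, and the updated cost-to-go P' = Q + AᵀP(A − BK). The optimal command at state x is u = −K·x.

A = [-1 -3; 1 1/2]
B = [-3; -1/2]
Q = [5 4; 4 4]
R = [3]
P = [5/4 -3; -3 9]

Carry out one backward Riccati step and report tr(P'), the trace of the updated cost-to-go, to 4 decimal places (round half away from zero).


30.8750

BᵀP = [-2.2500 4.5000]
S = R + BᵀPB = [3] + [4.5000] = [7.5000]
BᵀPA = [6.7500 9.0000]
K = S⁻¹·BᵀPA = [0.9000 1.2000]
A−BK = [1.7000 0.6000; 1.4500 1.1000]
AᵀP(A−BK) = [10.1750 10.6500; 10.6500 11.7000]
P' = Q + AᵀP(A−BK) = [15.1750 14.6500; 14.6500 15.7000]
tr(P') = 30.8750


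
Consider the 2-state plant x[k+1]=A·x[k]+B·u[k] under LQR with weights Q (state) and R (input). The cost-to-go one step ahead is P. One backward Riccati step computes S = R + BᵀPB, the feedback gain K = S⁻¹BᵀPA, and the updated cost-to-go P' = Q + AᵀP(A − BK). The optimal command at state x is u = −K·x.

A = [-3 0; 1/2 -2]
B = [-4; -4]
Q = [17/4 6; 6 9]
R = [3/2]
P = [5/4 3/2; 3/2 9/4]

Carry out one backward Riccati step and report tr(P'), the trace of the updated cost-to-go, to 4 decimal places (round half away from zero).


BᵀP = [-11.0000 -15.0000]
S = R + BᵀPB = [3/2] + [104.0000] = [105.5000]
BᵀPA = [25.5000 30.0000]
K = S⁻¹·BᵀPA = [0.2417 0.2844]
A−BK = [-2.0332 1.1374; 1.4668 -0.8626]
AᵀP(A−BK) = [1.1490 -0.5012; -0.5012 0.4692]
P' = Q + AᵀP(A−BK) = [5.3990 5.4988; 5.4988 9.4692]
tr(P') = 14.8682

14.8682


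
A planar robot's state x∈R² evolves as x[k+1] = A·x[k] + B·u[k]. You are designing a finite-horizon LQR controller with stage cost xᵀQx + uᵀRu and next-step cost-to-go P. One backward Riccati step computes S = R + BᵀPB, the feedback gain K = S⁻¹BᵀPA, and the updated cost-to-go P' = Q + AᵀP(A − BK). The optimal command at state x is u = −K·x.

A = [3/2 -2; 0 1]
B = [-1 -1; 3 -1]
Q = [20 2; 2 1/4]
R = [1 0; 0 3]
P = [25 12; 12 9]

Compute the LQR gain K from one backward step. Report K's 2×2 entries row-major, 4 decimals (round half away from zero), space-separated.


-0.2992 0.6518 -1.0374 1.1467

BᵀP = [11.0000 15.0000; -37.0000 -21.0000]
S = R + BᵀPB = [1 0; 0 3] + [34.0000 -26.0000; -26.0000 58.0000] = [35.0000 -26.0000; -26.0000 61.0000]
BᵀPA = [16.5000 -7.0000; -55.5000 53.0000]
K = S⁻¹·BᵀPA = [-0.2992 0.6518; -1.0374 1.1467]
A−BK = [0.1635 -0.2015; -0.1398 0.1912]
AᵀP(A−BK) = [3.6133 -4.1145; -4.1145 4.7889]
P' = Q + AᵀP(A−BK) = [23.6133 -2.1145; -2.1145 5.0389]
tr(P') = 28.6522


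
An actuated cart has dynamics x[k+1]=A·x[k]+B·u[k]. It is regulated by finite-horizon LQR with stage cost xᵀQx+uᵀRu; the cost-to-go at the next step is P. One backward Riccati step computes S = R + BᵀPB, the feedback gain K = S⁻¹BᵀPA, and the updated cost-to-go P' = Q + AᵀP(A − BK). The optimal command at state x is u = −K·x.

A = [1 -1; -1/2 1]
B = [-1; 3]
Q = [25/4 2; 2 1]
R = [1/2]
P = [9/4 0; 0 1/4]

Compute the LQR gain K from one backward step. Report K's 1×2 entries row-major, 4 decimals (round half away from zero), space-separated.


BᵀP = [-2.2500 0.7500]
S = R + BᵀPB = [1/2] + [4.5000] = [5.0000]
BᵀPA = [-2.6250 3.0000]
K = S⁻¹·BᵀPA = [-0.5250 0.6000]
A−BK = [0.4750 -0.4000; 1.0750 -0.8000]
AᵀP(A−BK) = [0.9344 -0.8000; -0.8000 0.7000]
P' = Q + AᵀP(A−BK) = [7.1844 1.2000; 1.2000 1.7000]
tr(P') = 8.8844

-0.5250 0.6000


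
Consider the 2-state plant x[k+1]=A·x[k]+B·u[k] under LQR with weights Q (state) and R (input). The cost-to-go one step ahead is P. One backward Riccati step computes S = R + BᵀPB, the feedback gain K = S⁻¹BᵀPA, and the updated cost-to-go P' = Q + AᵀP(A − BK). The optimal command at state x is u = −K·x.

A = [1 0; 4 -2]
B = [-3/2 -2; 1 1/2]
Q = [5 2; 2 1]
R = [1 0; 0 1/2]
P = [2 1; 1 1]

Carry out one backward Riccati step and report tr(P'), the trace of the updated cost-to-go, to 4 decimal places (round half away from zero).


BᵀP = [-2.0000 -0.5000; -3.5000 -1.5000]
S = R + BᵀPB = [1 0; 0 1/2] + [2.5000 3.7500; 3.7500 6.2500] = [3.5000 3.7500; 3.7500 6.7500]
BᵀPA = [-4.0000 1.0000; -9.5000 3.0000]
K = S⁻¹·BᵀPA = [0.9020 -0.4706; -1.9085 0.7059]
A−BK = [-1.4641 0.7059; 4.0523 -1.8824]
AᵀP(A−BK) = [11.4771 -5.1765; -5.1765 2.3529]
P' = Q + AᵀP(A−BK) = [16.4771 -3.1765; -3.1765 3.3529]
tr(P') = 19.8301

19.8301


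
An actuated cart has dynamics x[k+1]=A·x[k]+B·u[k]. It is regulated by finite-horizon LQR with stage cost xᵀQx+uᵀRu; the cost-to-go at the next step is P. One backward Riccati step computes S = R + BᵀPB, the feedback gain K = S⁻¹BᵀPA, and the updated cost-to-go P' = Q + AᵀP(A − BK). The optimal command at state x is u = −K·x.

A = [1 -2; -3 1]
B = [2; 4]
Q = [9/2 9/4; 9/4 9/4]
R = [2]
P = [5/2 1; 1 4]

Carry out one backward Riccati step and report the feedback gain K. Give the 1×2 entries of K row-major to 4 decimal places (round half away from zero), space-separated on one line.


BᵀP = [9.0000 18.0000]
S = R + BᵀPB = [2] + [90.0000] = [92.0000]
BᵀPA = [-45.0000 0.0000]
K = S⁻¹·BᵀPA = [-0.4891 0.0000]
A−BK = [1.9783 -2.0000; -1.0435 1.0000]
AᵀP(A−BK) = [10.4891 -10.0000; -10.0000 10.0000]
P' = Q + AᵀP(A−BK) = [14.9891 -7.7500; -7.7500 12.2500]
tr(P') = 27.2391

-0.4891 0.0000


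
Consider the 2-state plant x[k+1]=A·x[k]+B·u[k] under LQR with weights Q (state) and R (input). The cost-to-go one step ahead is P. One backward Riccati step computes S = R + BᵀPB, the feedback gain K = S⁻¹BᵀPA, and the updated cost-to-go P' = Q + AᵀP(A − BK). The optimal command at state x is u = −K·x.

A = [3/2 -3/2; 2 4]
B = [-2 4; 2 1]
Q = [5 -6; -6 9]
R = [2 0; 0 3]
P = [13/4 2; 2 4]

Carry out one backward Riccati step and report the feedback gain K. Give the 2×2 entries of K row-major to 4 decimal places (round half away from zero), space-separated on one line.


0.5489 1.5007 0.6639 0.4601

BᵀP = [-2.5000 4.0000; 15.0000 12.0000]
S = R + BᵀPB = [2 0; 0 3] + [13.0000 -6.0000; -6.0000 72.0000] = [15.0000 -6.0000; -6.0000 75.0000]
BᵀPA = [4.2500 19.7500; 46.5000 25.5000]
K = S⁻¹·BᵀPA = [0.5489 1.5007; 0.6639 0.4601]
A−BK = [-0.0579 -0.3388; 0.2383 0.5386]
AᵀP(A−BK) = [2.1078 2.9170; 2.9170 5.9425]
P' = Q + AᵀP(A−BK) = [7.1078 -3.0830; -3.0830 14.9425]
tr(P') = 22.0503


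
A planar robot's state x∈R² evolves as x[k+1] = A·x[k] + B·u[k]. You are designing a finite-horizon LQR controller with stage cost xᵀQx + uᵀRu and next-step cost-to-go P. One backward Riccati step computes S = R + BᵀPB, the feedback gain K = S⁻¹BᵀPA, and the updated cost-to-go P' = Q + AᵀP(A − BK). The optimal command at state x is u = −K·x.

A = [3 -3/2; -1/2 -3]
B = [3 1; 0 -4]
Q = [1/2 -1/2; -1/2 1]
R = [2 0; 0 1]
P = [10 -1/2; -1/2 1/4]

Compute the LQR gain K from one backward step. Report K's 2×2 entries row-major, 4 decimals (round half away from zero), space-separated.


BᵀP = [30.0000 -1.5000; 12.0000 -1.5000]
S = R + BᵀPB = [2 0; 0 1] + [90.0000 36.0000; 36.0000 18.0000] = [92.0000 36.0000; 36.0000 19.0000]
BᵀPA = [90.7500 -40.5000; 36.7500 -13.5000]
K = S⁻¹·BᵀPA = [0.8877 -0.6272; 0.2522 0.4779]
A−BK = [0.0846 -0.0962; 0.5088 -1.0885]
AᵀP(A−BK) = [1.7330 -1.1424; -1.1424 1.2992]
P' = Q + AᵀP(A−BK) = [2.2330 -1.6424; -1.6424 2.2992]
tr(P') = 4.5322

0.8877 -0.6272 0.2522 0.4779


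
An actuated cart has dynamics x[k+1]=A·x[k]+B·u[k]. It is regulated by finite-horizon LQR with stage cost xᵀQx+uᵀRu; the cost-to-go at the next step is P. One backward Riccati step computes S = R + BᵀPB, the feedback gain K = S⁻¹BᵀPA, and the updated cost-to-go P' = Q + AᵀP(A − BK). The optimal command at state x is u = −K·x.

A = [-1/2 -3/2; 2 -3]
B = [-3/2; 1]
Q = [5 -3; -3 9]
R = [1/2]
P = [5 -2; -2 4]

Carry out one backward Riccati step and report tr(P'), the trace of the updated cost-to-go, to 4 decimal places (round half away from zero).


46.2414

BᵀP = [-9.5000 7.0000]
S = R + BᵀPB = [1/2] + [21.2500] = [21.7500]
BᵀPA = [18.7500 -6.7500]
K = S⁻¹·BᵀPA = [0.8621 -0.3103]
A−BK = [0.7931 -1.9655; 1.1379 -2.6897]
AᵀP(A−BK) = [5.0862 -11.4310; -11.4310 27.1552]
P' = Q + AᵀP(A−BK) = [10.0862 -14.4310; -14.4310 36.1552]
tr(P') = 46.2414


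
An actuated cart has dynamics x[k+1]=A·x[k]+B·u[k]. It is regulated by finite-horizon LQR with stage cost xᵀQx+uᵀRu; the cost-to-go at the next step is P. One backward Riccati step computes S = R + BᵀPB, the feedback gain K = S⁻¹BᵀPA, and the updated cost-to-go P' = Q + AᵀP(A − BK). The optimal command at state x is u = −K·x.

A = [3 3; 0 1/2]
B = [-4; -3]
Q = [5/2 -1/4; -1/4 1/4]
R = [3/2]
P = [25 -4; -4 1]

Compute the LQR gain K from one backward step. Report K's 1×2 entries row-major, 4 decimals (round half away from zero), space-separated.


-0.8394 -0.8188

BᵀP = [-88.0000 13.0000]
S = R + BᵀPB = [3/2] + [313.0000] = [314.5000]
BᵀPA = [-264.0000 -257.5000]
K = S⁻¹·BᵀPA = [-0.8394 -0.8188]
A−BK = [-0.3577 -0.2750; -2.5183 -1.9563]
AᵀP(A−BK) = [3.3911 2.8474; 2.8474 2.4193]
P' = Q + AᵀP(A−BK) = [5.8911 2.5974; 2.5974 2.6693]
tr(P') = 8.5604


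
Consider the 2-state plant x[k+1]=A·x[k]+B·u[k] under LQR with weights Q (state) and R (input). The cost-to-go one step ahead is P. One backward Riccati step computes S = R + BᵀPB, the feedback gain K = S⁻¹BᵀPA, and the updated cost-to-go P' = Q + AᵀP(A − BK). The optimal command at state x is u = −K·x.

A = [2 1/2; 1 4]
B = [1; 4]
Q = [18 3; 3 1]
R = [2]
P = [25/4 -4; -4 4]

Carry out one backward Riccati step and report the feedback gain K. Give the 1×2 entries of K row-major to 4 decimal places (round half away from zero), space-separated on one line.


-0.1863 1.0714

BᵀP = [-9.7500 12.0000]
S = R + BᵀPB = [2] + [38.2500] = [40.2500]
BᵀPA = [-7.5000 43.1250]
K = S⁻¹·BᵀPA = [-0.1863 1.0714]
A−BK = [2.1863 -0.5714; 1.7453 -0.2857]
AᵀP(A−BK) = [11.6025 -3.7143; -3.7143 3.3571]
P' = Q + AᵀP(A−BK) = [29.6025 -0.7143; -0.7143 4.3571]
tr(P') = 33.9596


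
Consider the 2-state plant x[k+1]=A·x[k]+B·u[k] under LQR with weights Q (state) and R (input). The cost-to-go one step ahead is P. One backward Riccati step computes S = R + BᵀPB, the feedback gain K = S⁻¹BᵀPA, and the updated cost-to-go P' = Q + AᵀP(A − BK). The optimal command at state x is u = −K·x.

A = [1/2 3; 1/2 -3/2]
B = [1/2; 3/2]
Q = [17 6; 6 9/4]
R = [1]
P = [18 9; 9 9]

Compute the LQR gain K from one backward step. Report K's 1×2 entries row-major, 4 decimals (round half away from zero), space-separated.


BᵀP = [22.5000 18.0000]
S = R + BᵀPB = [1] + [38.2500] = [39.2500]
BᵀPA = [20.2500 40.5000]
K = S⁻¹·BᵀPA = [0.5159 1.0318]
A−BK = [0.2420 2.4841; -0.2739 -3.0478]
AᵀP(A−BK) = [0.8025 6.1051; 6.1051 59.4602]
P' = Q + AᵀP(A−BK) = [17.8025 12.1051; 12.1051 61.7102]
tr(P') = 79.5127

0.5159 1.0318


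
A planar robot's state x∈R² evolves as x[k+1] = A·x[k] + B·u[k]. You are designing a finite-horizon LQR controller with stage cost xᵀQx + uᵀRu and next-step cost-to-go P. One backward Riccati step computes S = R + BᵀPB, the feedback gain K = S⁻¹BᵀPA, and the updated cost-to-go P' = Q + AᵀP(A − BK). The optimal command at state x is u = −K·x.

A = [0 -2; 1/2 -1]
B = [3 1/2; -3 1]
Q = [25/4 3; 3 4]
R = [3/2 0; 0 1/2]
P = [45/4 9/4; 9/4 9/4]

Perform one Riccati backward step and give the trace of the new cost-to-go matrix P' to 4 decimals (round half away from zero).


12.3175

BᵀP = [27.0000 0.0000; 7.8750 3.3750]
S = R + BᵀPB = [3/2 0; 0 1/2] + [81.0000 13.5000; 13.5000 7.3125] = [82.5000 13.5000; 13.5000 7.8125]
BᵀPA = [0.0000 -54.0000; 1.6875 -19.1250]
K = S⁻¹·BᵀPA = [-0.0493 -0.3541; 0.3012 -1.8361]
A−BK = [-0.0027 -0.0197; 0.0510 -0.2261]
AᵀP(A−BK) = [0.0543 -0.2765; -0.2765 2.0132]
P' = Q + AᵀP(A−BK) = [6.3043 2.7235; 2.7235 6.0132]
tr(P') = 12.3175


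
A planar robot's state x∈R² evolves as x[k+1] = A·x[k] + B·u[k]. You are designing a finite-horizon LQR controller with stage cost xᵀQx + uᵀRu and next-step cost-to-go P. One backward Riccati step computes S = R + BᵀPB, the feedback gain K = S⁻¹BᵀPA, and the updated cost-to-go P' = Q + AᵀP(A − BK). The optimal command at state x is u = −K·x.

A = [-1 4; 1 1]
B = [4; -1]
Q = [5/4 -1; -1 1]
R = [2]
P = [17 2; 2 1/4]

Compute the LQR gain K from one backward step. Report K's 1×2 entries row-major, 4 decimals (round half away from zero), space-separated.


-0.2256 1.0523

BᵀP = [66.0000 7.7500]
S = R + BᵀPB = [2] + [256.2500] = [258.2500]
BᵀPA = [-58.2500 271.7500]
K = S⁻¹·BᵀPA = [-0.2256 1.0523]
A−BK = [-0.0978 -0.2091; 0.7744 2.0523]
AᵀP(A−BK) = [0.1113 -0.4550; -0.4550 2.2943]
P' = Q + AᵀP(A−BK) = [1.3613 -1.4550; -1.4550 3.2943]
tr(P') = 4.6556


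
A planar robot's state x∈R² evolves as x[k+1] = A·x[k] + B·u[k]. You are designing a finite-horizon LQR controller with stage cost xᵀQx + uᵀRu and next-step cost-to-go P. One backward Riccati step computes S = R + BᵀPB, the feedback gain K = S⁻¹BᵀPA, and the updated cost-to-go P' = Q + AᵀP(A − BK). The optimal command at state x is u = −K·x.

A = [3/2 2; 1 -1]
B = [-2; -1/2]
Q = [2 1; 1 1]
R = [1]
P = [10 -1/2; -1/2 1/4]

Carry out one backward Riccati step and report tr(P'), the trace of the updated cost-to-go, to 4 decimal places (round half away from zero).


BᵀP = [-19.7500 0.8750]
S = R + BᵀPB = [1] + [39.0625] = [40.0625]
BᵀPA = [-28.7500 -40.3750]
K = S⁻¹·BᵀPA = [-0.7176 -1.0078]
A−BK = [0.0647 -0.0156; 0.6412 -1.5039]
AᵀP(A−BK) = [0.6182 0.5257; 0.5257 1.5601]
P' = Q + AᵀP(A−BK) = [2.6182 1.5257; 1.5257 2.5601]
tr(P') = 5.1782

5.1782


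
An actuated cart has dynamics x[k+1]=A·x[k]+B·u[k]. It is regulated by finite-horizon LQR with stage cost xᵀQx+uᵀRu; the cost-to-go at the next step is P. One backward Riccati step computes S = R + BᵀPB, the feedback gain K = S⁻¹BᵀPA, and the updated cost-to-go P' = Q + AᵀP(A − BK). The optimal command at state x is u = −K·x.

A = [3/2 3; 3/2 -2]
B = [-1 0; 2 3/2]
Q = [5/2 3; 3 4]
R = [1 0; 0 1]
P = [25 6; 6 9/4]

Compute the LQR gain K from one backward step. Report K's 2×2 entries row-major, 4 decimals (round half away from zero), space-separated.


BᵀP = [-13.0000 -1.5000; 9.0000 3.3750]
S = R + BᵀPB = [1 0; 0 1] + [10.0000 -2.2500; -2.2500 5.0625] = [11.0000 -2.2500; -2.2500 6.0625]
BᵀPA = [-21.7500 -36.0000; 18.5625 20.2500]
K = S⁻¹·BᵀPA = [-1.4620 -2.8022; 2.5193 2.3002]
A−BK = [0.0380 0.1978; 0.6450 0.1542]
AᵀP(A−BK) = [9.7508 11.1040; 11.1040 14.5406]
P' = Q + AᵀP(A−BK) = [12.2508 14.1040; 14.1040 18.5406]
tr(P') = 30.7913

-1.4620 -2.8022 2.5193 2.3002


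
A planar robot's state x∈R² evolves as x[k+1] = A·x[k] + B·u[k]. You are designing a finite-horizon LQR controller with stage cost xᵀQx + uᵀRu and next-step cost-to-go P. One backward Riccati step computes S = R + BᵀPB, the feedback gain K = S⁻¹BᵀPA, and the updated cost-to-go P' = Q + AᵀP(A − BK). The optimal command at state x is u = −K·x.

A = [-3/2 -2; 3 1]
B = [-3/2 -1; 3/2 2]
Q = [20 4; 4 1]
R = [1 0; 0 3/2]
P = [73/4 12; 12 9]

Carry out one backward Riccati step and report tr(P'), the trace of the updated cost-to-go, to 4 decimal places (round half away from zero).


BᵀP = [-9.3750 -4.5000; 5.7500 6.0000]
S = R + BᵀPB = [1 0; 0 3/2] + [7.3125 0.3750; 0.3750 6.2500] = [8.3125 0.3750; 0.3750 7.7500]
BᵀPA = [0.5625 14.2500; 9.3750 -5.5000]
K = S⁻¹·BᵀPA = [0.0131 1.7501; 1.2090 -0.7944]
A−BK = [-0.2713 -0.1692; 0.5622 -0.0365]
AᵀP(A−BK) = [2.7203 -1.7873; -1.7873 4.6918]
P' = Q + AᵀP(A−BK) = [22.7203 2.2127; 2.2127 5.6918]
tr(P') = 28.4121

28.4121


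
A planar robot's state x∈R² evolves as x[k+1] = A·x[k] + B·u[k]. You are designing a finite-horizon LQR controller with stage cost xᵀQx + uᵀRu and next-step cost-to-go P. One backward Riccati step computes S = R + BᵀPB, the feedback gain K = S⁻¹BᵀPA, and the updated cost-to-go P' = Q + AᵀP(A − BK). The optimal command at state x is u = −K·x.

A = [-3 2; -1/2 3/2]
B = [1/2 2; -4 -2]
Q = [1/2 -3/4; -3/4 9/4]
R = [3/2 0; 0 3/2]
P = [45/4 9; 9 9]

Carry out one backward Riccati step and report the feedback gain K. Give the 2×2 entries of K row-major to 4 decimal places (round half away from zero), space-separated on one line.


BᵀP = [-30.3750 -31.5000; 4.5000 0.0000]
S = R + BᵀPB = [3/2 0; 0 3/2] + [110.8125 2.2500; 2.2500 9.0000] = [112.3125 2.2500; 2.2500 10.5000]
BᵀPA = [106.8750 -108.0000; -13.5000 9.0000]
K = S⁻¹·BᵀPA = [0.9816 -0.9830; -1.4960 1.0678]
A−BK = [-0.4987 0.3559; 0.4341 -0.2964]
AᵀP(A−BK) = [5.3995 -4.2774; -4.2774 3.4766]
P' = Q + AᵀP(A−BK) = [5.8995 -5.0274; -5.0274 5.7266]
tr(P') = 11.6260

0.9816 -0.9830 -1.4960 1.0678


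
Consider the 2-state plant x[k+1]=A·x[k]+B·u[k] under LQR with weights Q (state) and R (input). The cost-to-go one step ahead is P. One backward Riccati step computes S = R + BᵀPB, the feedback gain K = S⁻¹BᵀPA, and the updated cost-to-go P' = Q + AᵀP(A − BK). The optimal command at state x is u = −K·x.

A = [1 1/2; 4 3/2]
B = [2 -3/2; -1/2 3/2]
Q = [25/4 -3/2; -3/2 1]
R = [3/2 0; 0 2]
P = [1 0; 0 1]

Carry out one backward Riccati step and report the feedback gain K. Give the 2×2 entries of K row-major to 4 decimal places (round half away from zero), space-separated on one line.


0.7239 0.3110 1.1099 0.4102

BᵀP = [2.0000 -0.5000; -1.5000 1.5000]
S = R + BᵀPB = [3/2 0; 0 2] + [4.2500 -3.7500; -3.7500 4.5000] = [5.7500 -3.7500; -3.7500 6.5000]
BᵀPA = [0.0000 0.2500; 4.5000 1.5000]
K = S⁻¹·BᵀPA = [0.7239 0.3110; 1.1099 0.4102]
A−BK = [1.2172 0.4933; 2.6971 1.0402]
AᵀP(A−BK) = [12.0054 4.6542; 4.6542 1.8070]
P' = Q + AᵀP(A−BK) = [18.2554 3.1542; 3.1542 2.8070]
tr(P') = 21.0623


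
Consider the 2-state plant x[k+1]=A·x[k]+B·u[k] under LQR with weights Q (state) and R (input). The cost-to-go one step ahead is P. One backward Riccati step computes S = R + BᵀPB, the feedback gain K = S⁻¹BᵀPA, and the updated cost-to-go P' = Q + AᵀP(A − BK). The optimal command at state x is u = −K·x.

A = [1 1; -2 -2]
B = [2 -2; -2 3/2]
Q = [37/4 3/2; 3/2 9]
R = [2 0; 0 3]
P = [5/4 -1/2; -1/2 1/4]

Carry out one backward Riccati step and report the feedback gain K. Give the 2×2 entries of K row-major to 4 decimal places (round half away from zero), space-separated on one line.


0.3696 0.3696 -0.2233 -0.2233

BᵀP = [3.5000 -1.5000; -3.2500 1.3750]
S = R + BᵀPB = [2 0; 0 3] + [10.0000 -9.2500; -9.2500 8.5625] = [12.0000 -9.2500; -9.2500 11.5625]
BᵀPA = [6.5000 6.5000; -6.0000 -6.0000]
K = S⁻¹·BᵀPA = [0.3696 0.3696; -0.2233 -0.2233]
A−BK = [-0.1857 -0.1857; -0.9260 -0.9260]
AᵀP(A−BK) = [0.5082 0.5082; 0.5082 0.5082]
P' = Q + AᵀP(A−BK) = [9.7582 2.0082; 2.0082 9.5082]
tr(P') = 19.2665


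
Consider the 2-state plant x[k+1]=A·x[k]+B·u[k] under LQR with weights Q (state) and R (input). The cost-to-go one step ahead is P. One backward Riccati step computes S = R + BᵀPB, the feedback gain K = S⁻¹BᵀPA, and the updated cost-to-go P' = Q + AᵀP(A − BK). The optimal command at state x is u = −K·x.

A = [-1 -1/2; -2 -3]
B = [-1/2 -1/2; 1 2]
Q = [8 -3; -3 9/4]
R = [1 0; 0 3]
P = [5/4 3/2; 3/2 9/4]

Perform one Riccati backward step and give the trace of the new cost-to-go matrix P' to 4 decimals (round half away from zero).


BᵀP = [0.8750 1.5000; 2.3750 3.7500]
S = R + BᵀPB = [1 0; 0 3] + [1.0625 2.5625; 2.5625 6.3125] = [2.0625 2.5625; 2.5625 9.3125]
BᵀPA = [-3.8750 -4.9375; -9.8750 -12.4375]
K = S⁻¹·BᵀPA = [-0.8529 -1.1162; -0.8257 -1.0284]
A−BK = [-1.8393 -1.5723; 0.5043 0.1731]
AᵀP(A−BK) = [4.7911 5.6440; 5.6440 6.7602]
P' = Q + AᵀP(A−BK) = [12.7911 2.6440; 2.6440 9.0102]
tr(P') = 21.8013

21.8013


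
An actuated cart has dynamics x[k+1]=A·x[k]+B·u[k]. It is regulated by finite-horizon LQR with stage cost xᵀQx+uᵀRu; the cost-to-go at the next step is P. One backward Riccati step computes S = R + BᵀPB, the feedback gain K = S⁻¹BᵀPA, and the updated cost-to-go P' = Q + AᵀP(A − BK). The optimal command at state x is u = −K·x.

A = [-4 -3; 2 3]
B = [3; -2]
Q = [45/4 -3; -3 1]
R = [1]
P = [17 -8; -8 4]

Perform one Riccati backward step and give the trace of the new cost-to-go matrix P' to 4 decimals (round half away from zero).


15.2613

BᵀP = [67.0000 -32.0000]
S = R + BᵀPB = [1] + [265.0000] = [266.0000]
BᵀPA = [-332.0000 -297.0000]
K = S⁻¹·BᵀPA = [-1.2481 -1.1165]
A−BK = [-0.2556 0.3496; -0.4962 0.7669]
AᵀP(A−BK) = [1.6241 1.3083; 1.3083 1.3872]
P' = Q + AᵀP(A−BK) = [12.8741 -1.6917; -1.6917 2.3872]
tr(P') = 15.2613


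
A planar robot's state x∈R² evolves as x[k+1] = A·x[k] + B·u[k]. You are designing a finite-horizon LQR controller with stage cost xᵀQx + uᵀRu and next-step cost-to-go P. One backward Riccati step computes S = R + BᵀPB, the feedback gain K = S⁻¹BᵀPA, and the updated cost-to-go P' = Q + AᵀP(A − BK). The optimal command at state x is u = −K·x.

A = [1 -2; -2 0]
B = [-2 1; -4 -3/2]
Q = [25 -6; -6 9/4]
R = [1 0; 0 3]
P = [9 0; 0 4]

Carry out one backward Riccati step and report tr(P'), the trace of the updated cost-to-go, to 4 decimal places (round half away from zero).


34.1277

BᵀP = [-18.0000 -16.0000; 9.0000 -6.0000]
S = R + BᵀPB = [1 0; 0 3] + [100.0000 6.0000; 6.0000 18.0000] = [101.0000 6.0000; 6.0000 21.0000]
BᵀPA = [14.0000 36.0000; 21.0000 -18.0000]
K = S⁻¹·BᵀPA = [0.0806 0.4144; 0.9770 -0.9755]
A−BK = [0.1842 -0.1957; -0.2122 0.1942]
AᵀP(A−BK) = [3.3554 -3.3151; -3.3151 3.5223]
P' = Q + AᵀP(A−BK) = [28.3554 -9.3151; -9.3151 5.7723]
tr(P') = 34.1277


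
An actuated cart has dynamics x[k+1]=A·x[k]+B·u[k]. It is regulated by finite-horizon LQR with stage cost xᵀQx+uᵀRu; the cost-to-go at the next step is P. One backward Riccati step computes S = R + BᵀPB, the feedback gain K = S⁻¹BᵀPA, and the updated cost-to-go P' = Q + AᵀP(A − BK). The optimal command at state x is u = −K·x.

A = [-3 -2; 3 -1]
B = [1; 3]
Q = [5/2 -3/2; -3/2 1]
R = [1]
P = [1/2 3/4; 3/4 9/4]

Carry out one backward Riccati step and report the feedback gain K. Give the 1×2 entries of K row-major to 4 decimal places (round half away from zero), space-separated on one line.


BᵀP = [2.7500 7.5000]
S = R + BᵀPB = [1] + [25.2500] = [26.2500]
BᵀPA = [14.2500 -13.0000]
K = S⁻¹·BᵀPA = [0.5429 -0.4952]
A−BK = [-3.5429 -1.5048; 1.3714 0.4857]
AᵀP(A−BK) = [3.5143 1.0571; 1.0571 0.8119]
P' = Q + AᵀP(A−BK) = [6.0143 -0.4429; -0.4429 1.8119]
tr(P') = 7.8262

0.5429 -0.4952


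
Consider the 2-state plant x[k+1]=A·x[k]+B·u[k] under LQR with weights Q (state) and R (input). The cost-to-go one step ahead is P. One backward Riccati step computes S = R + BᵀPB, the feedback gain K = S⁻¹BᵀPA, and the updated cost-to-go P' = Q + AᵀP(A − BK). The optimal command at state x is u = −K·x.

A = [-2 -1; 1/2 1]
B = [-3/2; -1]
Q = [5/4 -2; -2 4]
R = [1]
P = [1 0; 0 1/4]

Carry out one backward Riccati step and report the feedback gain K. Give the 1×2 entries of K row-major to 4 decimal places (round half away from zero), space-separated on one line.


0.8214 0.3571

BᵀP = [-1.5000 -0.2500]
S = R + BᵀPB = [1] + [2.5000] = [3.5000]
BᵀPA = [2.8750 1.2500]
K = S⁻¹·BᵀPA = [0.8214 0.3571]
A−BK = [-0.7679 -0.4643; 1.3214 1.3571]
AᵀP(A−BK) = [1.7009 1.0982; 1.0982 0.8036]
P' = Q + AᵀP(A−BK) = [2.9509 -0.9018; -0.9018 4.8036]
tr(P') = 7.7545


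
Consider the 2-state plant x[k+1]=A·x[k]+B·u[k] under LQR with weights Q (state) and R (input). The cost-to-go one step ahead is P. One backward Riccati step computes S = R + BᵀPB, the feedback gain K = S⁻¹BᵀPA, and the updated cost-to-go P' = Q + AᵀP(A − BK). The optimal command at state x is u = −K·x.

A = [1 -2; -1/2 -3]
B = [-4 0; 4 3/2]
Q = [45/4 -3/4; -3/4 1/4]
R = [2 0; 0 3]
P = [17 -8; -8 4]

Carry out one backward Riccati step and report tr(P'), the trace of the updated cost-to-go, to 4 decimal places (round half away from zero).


14.1451

BᵀP = [-100.0000 48.0000; -12.0000 6.0000]
S = R + BᵀPB = [2 0; 0 3] + [592.0000 72.0000; 72.0000 9.0000] = [594.0000 72.0000; 72.0000 12.0000]
BᵀPA = [-124.0000 56.0000; -15.0000 6.0000]
K = S⁻¹·BᵀPA = [-0.2099 0.1235; 0.0093 -0.2407]
A−BK = [0.1605 -1.5062; 0.3256 -3.1327]
AᵀP(A−BK) = [0.1142 -0.3025; -0.3025 2.5309]
P' = Q + AᵀP(A−BK) = [11.3642 -1.0525; -1.0525 2.7809]
tr(P') = 14.1451


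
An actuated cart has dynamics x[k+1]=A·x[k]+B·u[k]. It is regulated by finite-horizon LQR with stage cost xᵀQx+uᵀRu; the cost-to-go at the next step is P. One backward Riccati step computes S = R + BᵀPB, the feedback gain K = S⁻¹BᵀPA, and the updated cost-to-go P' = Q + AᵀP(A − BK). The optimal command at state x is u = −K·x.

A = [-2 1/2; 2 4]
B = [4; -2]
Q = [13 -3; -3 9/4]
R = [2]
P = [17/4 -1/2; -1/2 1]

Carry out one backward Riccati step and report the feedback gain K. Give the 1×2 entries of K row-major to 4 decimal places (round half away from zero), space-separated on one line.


BᵀP = [18.0000 -4.0000]
S = R + BᵀPB = [2] + [80.0000] = [82.0000]
BᵀPA = [-44.0000 -7.0000]
K = S⁻¹·BᵀPA = [-0.5366 -0.0854]
A−BK = [0.1463 0.8415; 0.9268 3.8293]
AᵀP(A−BK) = [1.3902 3.4939; 3.4939 14.4649]
P' = Q + AᵀP(A−BK) = [14.3902 0.4939; 0.4939 16.7149]
tr(P') = 31.1052

-0.5366 -0.0854


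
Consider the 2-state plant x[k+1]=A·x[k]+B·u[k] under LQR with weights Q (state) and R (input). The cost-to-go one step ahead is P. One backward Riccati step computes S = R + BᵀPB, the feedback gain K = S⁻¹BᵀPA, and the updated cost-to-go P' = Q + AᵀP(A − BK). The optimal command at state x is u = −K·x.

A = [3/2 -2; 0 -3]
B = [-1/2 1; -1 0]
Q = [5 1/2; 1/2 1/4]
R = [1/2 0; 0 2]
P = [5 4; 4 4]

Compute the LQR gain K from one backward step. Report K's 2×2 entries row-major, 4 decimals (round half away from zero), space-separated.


BᵀP = [-6.5000 -6.0000; 5.0000 4.0000]
S = R + BᵀPB = [1/2 0; 0 2] + [9.2500 -6.5000; -6.5000 5.0000] = [9.7500 -6.5000; -6.5000 7.0000]
BᵀPA = [-9.7500 31.0000; 7.5000 -22.0000]
K = S⁻¹·BᵀPA = [-0.7500 2.8462; 0.3750 -0.5000]
A−BK = [0.7500 -0.0769; -0.7500 -0.1538]
AᵀP(A−BK) = [1.1250 -1.5000; -1.5000 4.7692]
P' = Q + AᵀP(A−BK) = [6.1250 -1.0000; -1.0000 5.0192]
tr(P') = 11.1442

-0.7500 2.8462 0.3750 -0.5000


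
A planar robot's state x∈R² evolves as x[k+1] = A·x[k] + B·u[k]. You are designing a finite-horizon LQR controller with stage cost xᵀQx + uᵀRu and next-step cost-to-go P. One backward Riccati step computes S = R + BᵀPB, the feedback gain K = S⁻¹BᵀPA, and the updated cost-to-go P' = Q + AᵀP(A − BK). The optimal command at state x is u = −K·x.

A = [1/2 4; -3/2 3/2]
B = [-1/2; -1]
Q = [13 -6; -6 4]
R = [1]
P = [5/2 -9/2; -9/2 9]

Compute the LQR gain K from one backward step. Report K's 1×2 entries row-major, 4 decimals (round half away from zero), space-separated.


1.9184 0.4694

BᵀP = [3.2500 -6.7500]
S = R + BᵀPB = [1] + [5.1250] = [6.1250]
BᵀPA = [11.7500 2.8750]
K = S⁻¹·BᵀPA = [1.9184 0.4694]
A−BK = [1.4592 4.2347; 0.4184 1.9694]
AᵀP(A−BK) = [5.0842 2.8597; 2.8597 4.9005]
P' = Q + AᵀP(A−BK) = [18.0842 -3.1403; -3.1403 8.9005]
tr(P') = 26.9847


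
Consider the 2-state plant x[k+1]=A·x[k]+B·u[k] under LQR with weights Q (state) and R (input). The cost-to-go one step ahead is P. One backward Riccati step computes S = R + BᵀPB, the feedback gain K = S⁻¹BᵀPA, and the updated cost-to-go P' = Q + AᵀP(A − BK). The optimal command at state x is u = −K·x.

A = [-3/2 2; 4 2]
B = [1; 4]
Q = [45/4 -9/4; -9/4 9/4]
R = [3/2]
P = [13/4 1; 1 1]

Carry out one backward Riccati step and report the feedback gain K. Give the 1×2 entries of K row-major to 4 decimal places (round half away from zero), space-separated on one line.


0.3174 0.8522

BᵀP = [7.2500 5.0000]
S = R + BᵀPB = [3/2] + [27.2500] = [28.7500]
BᵀPA = [9.1250 24.5000]
K = S⁻¹·BᵀPA = [0.3174 0.8522]
A−BK = [-1.8174 1.1478; 2.7304 -1.4087]
AᵀP(A−BK) = [8.4163 -4.5261; -4.5261 4.1217]
P' = Q + AᵀP(A−BK) = [19.6663 -6.7761; -6.7761 6.3717]
tr(P') = 26.0380


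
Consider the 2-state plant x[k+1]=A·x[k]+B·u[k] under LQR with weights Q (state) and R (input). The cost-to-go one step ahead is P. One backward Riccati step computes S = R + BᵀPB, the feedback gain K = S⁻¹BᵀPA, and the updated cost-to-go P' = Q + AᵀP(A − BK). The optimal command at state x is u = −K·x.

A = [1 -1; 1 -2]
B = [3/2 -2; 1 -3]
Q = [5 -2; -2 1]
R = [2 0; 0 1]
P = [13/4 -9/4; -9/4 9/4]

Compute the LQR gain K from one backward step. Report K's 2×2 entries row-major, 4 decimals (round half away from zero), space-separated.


0.2271 0.1673 -0.2171 0.6295

BᵀP = [2.6250 -1.1250; 0.2500 -2.2500]
S = R + BᵀPB = [2 0; 0 1] + [2.8125 -1.8750; -1.8750 6.2500] = [4.8125 -1.8750; -1.8750 7.2500]
BᵀPA = [1.5000 -0.3750; -2.0000 4.2500]
K = S⁻¹·BᵀPA = [0.2271 0.1673; -0.2171 0.6295]
A−BK = [0.2251 0.0080; 0.1215 -0.2789]
AᵀP(A−BK) = [0.2251 0.0080; 0.0080 0.6375]
P' = Q + AᵀP(A−BK) = [5.2251 -1.9920; -1.9920 1.6375]
tr(P') = 6.8625


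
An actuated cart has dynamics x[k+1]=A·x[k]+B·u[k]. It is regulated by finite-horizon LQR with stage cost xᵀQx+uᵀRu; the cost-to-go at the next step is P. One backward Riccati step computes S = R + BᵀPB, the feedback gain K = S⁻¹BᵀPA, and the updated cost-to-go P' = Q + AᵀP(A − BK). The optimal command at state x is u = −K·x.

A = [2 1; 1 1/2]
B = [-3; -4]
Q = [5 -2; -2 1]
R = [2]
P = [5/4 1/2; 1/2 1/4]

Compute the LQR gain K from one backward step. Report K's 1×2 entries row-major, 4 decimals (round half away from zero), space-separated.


BᵀP = [-5.7500 -2.5000]
S = R + BᵀPB = [2] + [27.2500] = [29.2500]
BᵀPA = [-14.0000 -7.0000]
K = S⁻¹·BᵀPA = [-0.4786 -0.2393]
A−BK = [0.5641 0.2821; -0.9145 -0.4573]
AᵀP(A−BK) = [0.5491 0.2746; 0.2746 0.1373]
P' = Q + AᵀP(A−BK) = [5.5491 -1.7254; -1.7254 1.1373]
tr(P') = 6.6864

-0.4786 -0.2393


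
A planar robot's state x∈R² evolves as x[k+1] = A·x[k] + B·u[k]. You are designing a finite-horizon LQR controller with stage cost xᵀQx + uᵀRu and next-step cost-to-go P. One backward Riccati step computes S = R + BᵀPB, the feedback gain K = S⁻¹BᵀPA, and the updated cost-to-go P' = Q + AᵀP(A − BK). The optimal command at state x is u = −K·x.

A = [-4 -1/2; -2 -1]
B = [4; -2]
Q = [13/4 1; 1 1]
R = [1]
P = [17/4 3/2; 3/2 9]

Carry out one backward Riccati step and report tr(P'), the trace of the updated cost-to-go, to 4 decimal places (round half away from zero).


130.8619

BᵀP = [14.0000 -12.0000]
S = R + BᵀPB = [1] + [80.0000] = [81.0000]
BᵀPA = [-32.0000 5.0000]
K = S⁻¹·BᵀPA = [-0.3951 0.0617]
A−BK = [-2.4198 -0.7469; -2.7901 -0.8765]
AᵀP(A−BK) = [115.3580 35.9753; 35.9753 11.2539]
P' = Q + AᵀP(A−BK) = [118.6080 36.9753; 36.9753 12.2539]
tr(P') = 130.8619


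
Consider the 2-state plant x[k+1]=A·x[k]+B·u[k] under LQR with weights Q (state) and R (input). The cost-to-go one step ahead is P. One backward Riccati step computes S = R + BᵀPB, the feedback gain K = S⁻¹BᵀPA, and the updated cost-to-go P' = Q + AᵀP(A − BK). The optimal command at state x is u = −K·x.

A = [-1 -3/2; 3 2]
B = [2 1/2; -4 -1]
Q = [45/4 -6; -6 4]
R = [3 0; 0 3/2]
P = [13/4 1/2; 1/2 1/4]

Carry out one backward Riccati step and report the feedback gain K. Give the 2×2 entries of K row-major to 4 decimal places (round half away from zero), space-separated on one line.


-0.3429 -0.5143 -0.1714 -0.2571

BᵀP = [4.5000 0.0000; 1.1250 0.0000]
S = R + BᵀPB = [3 0; 0 3/2] + [9.0000 2.2500; 2.2500 0.5625] = [12.0000 2.2500; 2.2500 2.0625]
BᵀPA = [-4.5000 -6.7500; -1.1250 -1.6875]
K = S⁻¹·BᵀPA = [-0.3429 -0.5143; -0.1714 -0.2571]
A−BK = [-0.2286 -0.3429; 1.4571 -0.3143]
AᵀP(A−BK) = [0.7643 0.5214; 0.5214 1.4071]
P' = Q + AᵀP(A−BK) = [12.0143 -5.4786; -5.4786 5.4071]
tr(P') = 17.4214


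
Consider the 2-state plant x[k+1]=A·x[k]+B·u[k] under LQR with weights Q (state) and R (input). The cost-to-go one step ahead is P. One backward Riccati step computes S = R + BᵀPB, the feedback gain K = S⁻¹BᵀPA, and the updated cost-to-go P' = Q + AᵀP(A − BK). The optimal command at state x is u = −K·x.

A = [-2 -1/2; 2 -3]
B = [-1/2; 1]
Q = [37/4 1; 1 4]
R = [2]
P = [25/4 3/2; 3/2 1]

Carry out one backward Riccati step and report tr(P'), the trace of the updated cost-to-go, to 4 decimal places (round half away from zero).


40.7194

BᵀP = [-1.6250 0.2500]
S = R + BᵀPB = [2] + [1.0625] = [3.0625]
BᵀPA = [3.7500 0.0625]
K = S⁻¹·BᵀPA = [1.2245 0.0204]
A−BK = [-1.3878 -0.4898; 0.7755 -3.0204]
AᵀP(A−BK) = [12.4082 7.6735; 7.6735 15.0612]
P' = Q + AᵀP(A−BK) = [21.6582 8.6735; 8.6735 19.0612]
tr(P') = 40.7194


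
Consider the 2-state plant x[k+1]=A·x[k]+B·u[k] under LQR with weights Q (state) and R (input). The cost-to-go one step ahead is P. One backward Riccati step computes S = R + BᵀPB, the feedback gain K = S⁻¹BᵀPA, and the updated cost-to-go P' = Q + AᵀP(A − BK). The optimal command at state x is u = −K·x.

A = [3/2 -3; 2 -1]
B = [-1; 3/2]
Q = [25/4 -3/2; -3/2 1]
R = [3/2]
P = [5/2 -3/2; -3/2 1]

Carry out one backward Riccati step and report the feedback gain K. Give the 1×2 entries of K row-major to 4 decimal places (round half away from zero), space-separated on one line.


BᵀP = [-4.7500 3.0000]
S = R + BᵀPB = [3/2] + [9.2500] = [10.7500]
BᵀPA = [-1.1250 11.2500]
K = S⁻¹·BᵀPA = [-0.1047 1.0465]
A−BK = [1.3953 -1.9535; 2.1570 -2.5698]
AᵀP(A−BK) = [0.5073 -0.8227; -0.8227 2.7267]
P' = Q + AᵀP(A−BK) = [6.7573 -2.3227; -2.3227 3.7267]
tr(P') = 10.4840

-0.1047 1.0465


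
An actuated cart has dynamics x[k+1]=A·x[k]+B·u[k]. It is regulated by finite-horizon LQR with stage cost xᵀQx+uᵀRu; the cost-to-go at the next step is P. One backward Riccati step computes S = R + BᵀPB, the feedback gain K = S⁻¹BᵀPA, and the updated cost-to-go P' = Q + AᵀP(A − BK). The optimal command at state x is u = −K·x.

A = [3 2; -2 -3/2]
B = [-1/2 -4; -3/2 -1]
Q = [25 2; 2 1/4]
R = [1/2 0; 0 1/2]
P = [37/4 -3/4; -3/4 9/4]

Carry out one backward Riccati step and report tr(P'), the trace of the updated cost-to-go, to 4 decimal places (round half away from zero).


BᵀP = [-3.5000 -3.0000; -36.2500 0.7500]
S = R + BᵀPB = [1/2 0; 0 1/2] + [6.2500 17.0000; 17.0000 144.2500] = [6.7500 17.0000; 17.0000 144.7500]
BᵀPA = [-4.5000 -2.5000; -110.2500 -73.6250]
K = S⁻¹·BᵀPA = [1.7773 1.2931; -0.9704 -0.6605]
A−BK = [0.0071 0.0045; -0.3045 -0.2208]
AᵀP(A−BK) = [2.2625 1.6234; 1.6234 1.1656]
P' = Q + AᵀP(A−BK) = [27.2625 3.6234; 3.6234 1.4156]
tr(P') = 28.6781

28.6781


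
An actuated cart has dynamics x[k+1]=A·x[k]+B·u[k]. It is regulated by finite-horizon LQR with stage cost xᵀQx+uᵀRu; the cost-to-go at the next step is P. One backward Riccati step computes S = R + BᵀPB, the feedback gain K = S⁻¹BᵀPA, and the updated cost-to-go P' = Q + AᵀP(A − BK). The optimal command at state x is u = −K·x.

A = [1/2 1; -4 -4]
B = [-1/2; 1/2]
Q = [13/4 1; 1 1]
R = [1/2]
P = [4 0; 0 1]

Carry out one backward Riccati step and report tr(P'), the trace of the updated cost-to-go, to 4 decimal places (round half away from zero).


26.9643

BᵀP = [-2.0000 0.5000]
S = R + BᵀPB = [1/2] + [1.2500] = [1.7500]
BᵀPA = [-3.0000 -4.0000]
K = S⁻¹·BᵀPA = [-1.7143 -2.2857]
A−BK = [-0.3571 -0.1429; -3.1429 -2.8571]
AᵀP(A−BK) = [11.8571 11.1429; 11.1429 10.8571]
P' = Q + AᵀP(A−BK) = [15.1071 12.1429; 12.1429 11.8571]
tr(P') = 26.9643
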